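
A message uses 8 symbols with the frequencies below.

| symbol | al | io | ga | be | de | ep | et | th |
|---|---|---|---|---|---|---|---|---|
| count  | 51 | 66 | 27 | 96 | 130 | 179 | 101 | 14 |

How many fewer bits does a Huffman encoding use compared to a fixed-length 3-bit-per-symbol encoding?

176

Fixed-length: 3 bits × 664 symbols = 1992 bits.
Huffman merges:
th(14) + ga(27) → 41
41 + al(51) → 92
io(66) + 92 → 158
be(96) + et(101) → 197
de(130) + 158 → 288
ep(179) + 197 → 376
288 + 376 → 664
Huffman total = 41 + 92 + 158 + 197 + 288 + 376 + 664 = 1816 bits.
Saving = 1992 − 1816 = 176 bits.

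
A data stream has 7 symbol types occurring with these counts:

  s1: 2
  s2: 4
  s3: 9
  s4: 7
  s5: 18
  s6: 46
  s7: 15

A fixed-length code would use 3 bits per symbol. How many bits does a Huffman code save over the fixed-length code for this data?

73

Fixed-length: 3 bits × 101 symbols = 303 bits.
Huffman merges:
merge s1(2) and s2(4): 6
merge 6 and s4(7): 13
merge s3(9) and 13: 22
merge s7(15) and s5(18): 33
merge 22 and 33: 55
merge s6(46) and 55: 101
Huffman total = 6 + 13 + 22 + 33 + 55 + 101 = 230 bits.
Saving = 303 − 230 = 73 bits.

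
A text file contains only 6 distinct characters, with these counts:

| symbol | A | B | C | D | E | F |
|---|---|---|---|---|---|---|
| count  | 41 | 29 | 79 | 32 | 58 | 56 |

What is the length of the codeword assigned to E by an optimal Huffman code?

Huffman merges, smallest pair first:
merge B(29) and D(32): 61
merge A(41) and F(56): 97
merge E(58) and 61: 119
merge C(79) and 97: 176
merge 119 and 176: 295
The subtree containing E is merged 2 times, so code length = 2.

2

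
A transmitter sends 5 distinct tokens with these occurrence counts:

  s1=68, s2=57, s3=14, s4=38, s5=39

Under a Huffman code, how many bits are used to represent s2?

2

Repeatedly merge the two smallest:
combine s3(14), s4(38) → 52
combine s5(39), 52 → 91
combine s2(57), s1(68) → 125
combine 91, 125 → 216
The subtree containing s2 is merged 2 times, so code length = 2.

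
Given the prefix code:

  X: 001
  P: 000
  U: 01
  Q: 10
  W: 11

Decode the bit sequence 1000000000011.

Read left to right; each codeword is recognised as soon as it completes (prefix code):
  10→Q | 000→P | 000→P | 000→P | 11→W
Decoded message: QPPPW

QPPPW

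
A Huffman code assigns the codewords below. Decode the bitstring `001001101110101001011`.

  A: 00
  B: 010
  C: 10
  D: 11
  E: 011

ACEECCCBD

Read left to right; each codeword is recognised as soon as it completes (prefix code):
  00→A | 10→C | 011→E | 011→E | 10→C | 10→C | 10→C | 010→B | 11→D
Decoded message: ACEECCCBD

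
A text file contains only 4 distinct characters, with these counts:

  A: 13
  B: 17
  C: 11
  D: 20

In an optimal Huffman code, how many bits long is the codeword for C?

2

Huffman merges, smallest pair first:
C(11) + A(13) → 24
B(17) + D(20) → 37
24 + 37 → 61
C's leaf is at depth 2, giving a 2-bit codeword.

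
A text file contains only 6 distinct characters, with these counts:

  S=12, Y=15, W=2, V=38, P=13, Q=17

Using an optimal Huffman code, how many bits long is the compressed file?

Greedily combine the two least-frequent nodes:
combine W(2), S(12) → 14
combine P(13), 14 → 27
combine Y(15), Q(17) → 32
combine 27, 32 → 59
combine V(38), 59 → 97
The encoded length is the sum of every internal node's weight: 14 + 27 + 32 + 59 + 97 = 229 bits.

229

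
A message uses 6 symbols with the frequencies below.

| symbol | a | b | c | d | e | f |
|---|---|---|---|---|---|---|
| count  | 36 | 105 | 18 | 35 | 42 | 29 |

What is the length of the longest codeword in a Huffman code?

4

Merge the two lowest-weight nodes at each step:
combine c(18), f(29) → 47
combine d(35), a(36) → 71
combine e(42), 47 → 89
combine 71, 89 → 160
combine b(105), 160 → 265
The rarest symbols sit at the bottom; the longest codeword is 4 bits.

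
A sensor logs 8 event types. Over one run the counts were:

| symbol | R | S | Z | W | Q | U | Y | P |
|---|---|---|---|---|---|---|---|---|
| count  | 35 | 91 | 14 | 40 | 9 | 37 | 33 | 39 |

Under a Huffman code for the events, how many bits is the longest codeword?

Merge the two lowest-weight nodes at each step:
Q(9) + Z(14) → 23
23 + Y(33) → 56
R(35) + U(37) → 72
P(39) + W(40) → 79
56 + 72 → 128
79 + S(91) → 170
128 + 170 → 298
Maximum depth reached is 4.

4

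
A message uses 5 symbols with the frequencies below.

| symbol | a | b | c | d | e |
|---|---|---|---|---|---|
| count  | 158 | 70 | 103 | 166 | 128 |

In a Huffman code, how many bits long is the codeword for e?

Build the tree from the bottom:
b(70) + c(103) → 173
e(128) + a(158) → 286
d(166) + 173 → 339
286 + 339 → 625
e sits 2 levels below the root, so its codeword is 2 bits.

2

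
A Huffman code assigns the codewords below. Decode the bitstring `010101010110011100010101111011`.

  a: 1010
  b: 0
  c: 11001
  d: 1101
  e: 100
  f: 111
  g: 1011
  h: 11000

Read left to right; each codeword is recognised as soon as it completes (prefix code):
  0→b | 1010→a | 1010→a | 11001→c | 11000→h | 1010→a | 111→f | 1011→g
Decoded message: baachafg

baachafg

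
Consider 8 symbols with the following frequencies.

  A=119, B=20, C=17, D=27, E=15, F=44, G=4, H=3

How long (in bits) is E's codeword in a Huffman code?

4

Repeatedly merge the two smallest:
merge H(3) and G(4): 7
merge 7 and E(15): 22
merge C(17) and B(20): 37
merge 22 and D(27): 49
merge 37 and F(44): 81
merge 49 and 81: 130
merge A(119) and 130: 249
The subtree containing E is merged 4 times, so code length = 4.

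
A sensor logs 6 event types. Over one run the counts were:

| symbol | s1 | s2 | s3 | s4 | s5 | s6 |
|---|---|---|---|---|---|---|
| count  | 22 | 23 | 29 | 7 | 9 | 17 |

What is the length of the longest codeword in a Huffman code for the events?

Merge the two lowest-weight nodes at each step:
merge s4(7) and s5(9): 16
merge 16 and s6(17): 33
merge s1(22) and s2(23): 45
merge s3(29) and 33: 62
merge 45 and 62: 107
The rarest symbols sit at the bottom; the longest codeword is 4 bits.

4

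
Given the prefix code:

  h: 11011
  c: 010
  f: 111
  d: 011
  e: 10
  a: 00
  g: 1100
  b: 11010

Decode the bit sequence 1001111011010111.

edhcf

Read left to right; each codeword is recognised as soon as it completes (prefix code):
  10→e | 011→d | 11011→h | 010→c | 111→f
Decoded message: edhcf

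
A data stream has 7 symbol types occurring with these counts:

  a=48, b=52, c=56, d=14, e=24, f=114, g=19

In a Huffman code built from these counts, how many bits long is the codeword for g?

Build the tree from the bottom:
combine d(14), g(19) → 33
combine e(24), 33 → 57
combine a(48), b(52) → 100
combine c(56), 57 → 113
combine 100, 113 → 213
combine f(114), 213 → 327
g's leaf is at depth 5, giving a 5-bit codeword.

5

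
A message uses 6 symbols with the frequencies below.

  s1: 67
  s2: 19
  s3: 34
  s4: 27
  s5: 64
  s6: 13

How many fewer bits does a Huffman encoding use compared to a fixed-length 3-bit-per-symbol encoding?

Fixed-length: 3 bits × 224 symbols = 672 bits.
Huffman merges:
merge s6(13) and s2(19): 32
merge s4(27) and 32: 59
merge s3(34) and 59: 93
merge s5(64) and s1(67): 131
merge 93 and 131: 224
Huffman total = 32 + 59 + 93 + 131 + 224 = 539 bits.
Saving = 672 − 539 = 133 bits.

133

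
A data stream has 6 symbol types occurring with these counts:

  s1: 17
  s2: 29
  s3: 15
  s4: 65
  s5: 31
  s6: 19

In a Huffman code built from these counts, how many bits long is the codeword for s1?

Repeatedly merge the two smallest:
combine s3(15), s1(17) → 32
combine s6(19), s2(29) → 48
combine s5(31), 32 → 63
combine 48, 63 → 111
combine s4(65), 111 → 176
s1's leaf is at depth 4, giving a 4-bit codeword.

4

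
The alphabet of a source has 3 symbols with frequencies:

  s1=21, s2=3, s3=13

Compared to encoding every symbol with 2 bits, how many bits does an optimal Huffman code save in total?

Fixed-length: 2 bits × 37 symbols = 74 bits.
Huffman merges:
combine s2(3), s3(13) → 16
combine 16, s1(21) → 37
Huffman total = 16 + 37 = 53 bits.
Saving = 74 − 53 = 21 bits.

21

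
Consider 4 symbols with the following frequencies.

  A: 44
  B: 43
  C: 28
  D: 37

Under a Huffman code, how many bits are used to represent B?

2

Huffman merges, smallest pair first:
combine C(28), D(37) → 65
combine B(43), A(44) → 87
combine 65, 87 → 152
B's leaf is at depth 2, giving a 2-bit codeword.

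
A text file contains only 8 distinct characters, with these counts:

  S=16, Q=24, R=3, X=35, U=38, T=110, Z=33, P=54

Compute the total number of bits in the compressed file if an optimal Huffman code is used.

Greedily combine the two least-frequent nodes:
merge R(3) and S(16): 19
merge 19 and Q(24): 43
merge Z(33) and X(35): 68
merge U(38) and 43: 81
merge P(54) and 68: 122
merge 81 and T(110): 191
merge 122 and 191: 313
Each symbol's bit-cost is frequency × depth; summing gives 837 bits (equivalently 19 + 43 + 68 + 81 + 122 + 191 + 313).

837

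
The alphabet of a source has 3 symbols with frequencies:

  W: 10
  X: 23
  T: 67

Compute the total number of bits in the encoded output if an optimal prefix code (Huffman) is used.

Greedily combine the two least-frequent nodes:
merge W(10) and X(23): 33
merge 33 and T(67): 100
Total encoded bits = sum of merged weights = 33 + 100 = 133.

133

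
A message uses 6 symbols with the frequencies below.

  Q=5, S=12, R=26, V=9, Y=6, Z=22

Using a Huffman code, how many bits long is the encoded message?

Merge the two smallest weights repeatedly:
Q(5) + Y(6) → 11
V(9) + 11 → 20
S(12) + 20 → 32
Z(22) + R(26) → 48
32 + 48 → 80
The encoded length is the sum of every internal node's weight: 11 + 20 + 32 + 48 + 80 = 191 bits.

191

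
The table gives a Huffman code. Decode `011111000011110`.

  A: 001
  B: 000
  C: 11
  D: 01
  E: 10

DCCBDCE

Read left to right; each codeword is recognised as soon as it completes (prefix code):
  01→D | 11→C | 11→C | 000→B | 01→D | 11→C | 10→E
Decoded message: DCCBDCE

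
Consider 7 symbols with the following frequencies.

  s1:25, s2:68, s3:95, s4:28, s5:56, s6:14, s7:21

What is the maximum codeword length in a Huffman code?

Merge the two lowest-weight nodes at each step:
merge s6(14) and s7(21): 35
merge s1(25) and s4(28): 53
merge 35 and 53: 88
merge s5(56) and s2(68): 124
merge 88 and s3(95): 183
merge 124 and 183: 307
The rarest symbols sit at the bottom; the longest codeword is 4 bits.

4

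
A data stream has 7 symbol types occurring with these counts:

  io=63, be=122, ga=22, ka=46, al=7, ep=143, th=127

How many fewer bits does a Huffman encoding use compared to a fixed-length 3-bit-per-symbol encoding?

288

Fixed-length: 3 bits × 530 symbols = 1590 bits.
Huffman merges:
combine al(7), ga(22) → 29
combine 29, ka(46) → 75
combine io(63), 75 → 138
combine be(122), th(127) → 249
combine 138, ep(143) → 281
combine 249, 281 → 530
Huffman total = 29 + 75 + 138 + 249 + 281 + 530 = 1302 bits.
Saving = 1590 − 1302 = 288 bits.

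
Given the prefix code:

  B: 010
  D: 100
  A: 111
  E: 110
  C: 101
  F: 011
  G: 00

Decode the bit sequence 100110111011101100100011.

Read left to right; each codeword is recognised as soon as it completes (prefix code):
  100→D | 110→E | 111→A | 011→F | 101→C | 100→D | 100→D | 011→F
Decoded message: DEAFCDDF

DEAFCDDF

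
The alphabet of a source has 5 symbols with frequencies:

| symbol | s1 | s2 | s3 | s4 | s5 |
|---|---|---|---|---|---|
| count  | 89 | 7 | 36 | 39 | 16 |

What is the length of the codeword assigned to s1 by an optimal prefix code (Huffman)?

1

Build the tree from the bottom:
s2(7) + s5(16) → 23
23 + s3(36) → 59
s4(39) + 59 → 98
s1(89) + 98 → 187
s1 sits one level below the root: a 1-bit codeword.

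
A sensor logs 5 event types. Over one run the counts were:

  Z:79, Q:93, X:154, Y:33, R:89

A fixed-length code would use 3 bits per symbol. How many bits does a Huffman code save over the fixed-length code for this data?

336

Fixed-length: 3 bits × 448 symbols = 1344 bits.
Huffman merges:
combine Y(33), Z(79) → 112
combine R(89), Q(93) → 182
combine 112, X(154) → 266
combine 182, 266 → 448
Huffman total = 112 + 182 + 266 + 448 = 1008 bits.
Saving = 1344 − 1008 = 336 bits.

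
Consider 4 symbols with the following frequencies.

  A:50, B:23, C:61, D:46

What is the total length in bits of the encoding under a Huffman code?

Build the Huffman tree bottom-up:
combine B(23), D(46) → 69
combine A(50), C(61) → 111
combine 69, 111 → 180
Total encoded bits = sum of merged weights = 69 + 111 + 180 = 360.

360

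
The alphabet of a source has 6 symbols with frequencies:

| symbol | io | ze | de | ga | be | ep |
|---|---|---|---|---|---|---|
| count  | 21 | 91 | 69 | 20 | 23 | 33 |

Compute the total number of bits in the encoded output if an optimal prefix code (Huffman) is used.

611

Build the Huffman tree bottom-up:
ga(20) + io(21) → 41
be(23) + ep(33) → 56
41 + 56 → 97
de(69) + ze(91) → 160
97 + 160 → 257
The encoded length is the sum of every internal node's weight: 41 + 56 + 97 + 160 + 257 = 611 bits.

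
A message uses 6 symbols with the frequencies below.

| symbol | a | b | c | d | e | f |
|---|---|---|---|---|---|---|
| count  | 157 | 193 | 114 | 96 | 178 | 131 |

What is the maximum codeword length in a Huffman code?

Merge the two lowest-weight nodes at each step:
merge d(96) and c(114): 210
merge f(131) and a(157): 288
merge e(178) and b(193): 371
merge 210 and 288: 498
merge 371 and 498: 869
The first pair merged (d, c) ends up deepest, at depth 3.

3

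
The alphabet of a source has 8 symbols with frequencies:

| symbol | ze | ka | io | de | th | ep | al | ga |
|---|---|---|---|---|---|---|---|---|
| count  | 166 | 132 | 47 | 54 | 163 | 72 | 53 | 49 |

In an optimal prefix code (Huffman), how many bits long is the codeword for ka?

Repeatedly merge the two smallest:
combine io(47), ga(49) → 96
combine al(53), de(54) → 107
combine ep(72), 96 → 168
combine 107, ka(132) → 239
combine th(163), ze(166) → 329
combine 168, 239 → 407
combine 329, 407 → 736
ka sits 3 levels below the root, so its codeword is 3 bits.

3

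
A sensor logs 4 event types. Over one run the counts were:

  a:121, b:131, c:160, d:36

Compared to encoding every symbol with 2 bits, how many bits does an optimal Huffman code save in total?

3

Fixed-length: 2 bits × 448 symbols = 896 bits.
Huffman merges:
d(36) + a(121) → 157
b(131) + 157 → 288
c(160) + 288 → 448
Huffman total = 157 + 288 + 448 = 893 bits.
Saving = 896 − 893 = 3 bits.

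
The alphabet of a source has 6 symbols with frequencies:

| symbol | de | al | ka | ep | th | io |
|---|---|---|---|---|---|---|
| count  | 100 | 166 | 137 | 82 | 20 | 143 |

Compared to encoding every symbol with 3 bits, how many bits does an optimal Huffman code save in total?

Fixed-length: 3 bits × 648 symbols = 1944 bits.
Huffman merges:
th(20) + ep(82) → 102
de(100) + 102 → 202
ka(137) + io(143) → 280
al(166) + 202 → 368
280 + 368 → 648
Huffman total = 102 + 202 + 280 + 368 + 648 = 1600 bits.
Saving = 1944 − 1600 = 344 bits.

344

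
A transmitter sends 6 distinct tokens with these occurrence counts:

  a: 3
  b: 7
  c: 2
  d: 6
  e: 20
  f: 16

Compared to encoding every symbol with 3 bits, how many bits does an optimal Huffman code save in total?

40

Fixed-length: 3 bits × 54 symbols = 162 bits.
Huffman merges:
combine c(2), a(3) → 5
combine 5, d(6) → 11
combine b(7), 11 → 18
combine f(16), 18 → 34
combine e(20), 34 → 54
Huffman total = 5 + 11 + 18 + 34 + 54 = 122 bits.
Saving = 162 − 122 = 40 bits.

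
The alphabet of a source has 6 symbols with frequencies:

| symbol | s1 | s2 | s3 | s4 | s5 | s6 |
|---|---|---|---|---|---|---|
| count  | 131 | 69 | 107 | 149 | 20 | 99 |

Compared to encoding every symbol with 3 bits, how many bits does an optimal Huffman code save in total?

Fixed-length: 3 bits × 575 symbols = 1725 bits.
Huffman merges:
merge s5(20) and s2(69): 89
merge 89 and s6(99): 188
merge s3(107) and s1(131): 238
merge s4(149) and 188: 337
merge 238 and 337: 575
Huffman total = 89 + 188 + 238 + 337 + 575 = 1427 bits.
Saving = 1725 − 1427 = 298 bits.

298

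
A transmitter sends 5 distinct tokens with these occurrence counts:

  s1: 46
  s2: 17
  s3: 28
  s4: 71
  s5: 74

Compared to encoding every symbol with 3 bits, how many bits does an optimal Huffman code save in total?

191

Fixed-length: 3 bits × 236 symbols = 708 bits.
Huffman merges:
combine s2(17), s3(28) → 45
combine 45, s1(46) → 91
combine s4(71), s5(74) → 145
combine 91, 145 → 236
Huffman total = 45 + 91 + 145 + 236 = 517 bits.
Saving = 708 − 517 = 191 bits.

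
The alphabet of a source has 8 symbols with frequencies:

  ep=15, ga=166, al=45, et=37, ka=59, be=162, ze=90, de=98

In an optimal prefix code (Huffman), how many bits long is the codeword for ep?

Build the tree from the bottom:
combine ep(15), et(37) → 52
combine al(45), 52 → 97
combine ka(59), ze(90) → 149
combine 97, de(98) → 195
combine 149, be(162) → 311
combine ga(166), 195 → 361
combine 311, 361 → 672
ep's leaf is at depth 5, giving a 5-bit codeword.

5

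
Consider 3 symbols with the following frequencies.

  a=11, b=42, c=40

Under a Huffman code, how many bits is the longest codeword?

Merge the two lowest-weight nodes at each step:
a(11) + c(40) → 51
b(42) + 51 → 93
The first pair merged (a, c) ends up deepest, at depth 2.

2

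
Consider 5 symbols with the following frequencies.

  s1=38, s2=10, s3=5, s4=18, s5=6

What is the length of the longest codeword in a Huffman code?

Merge the two lowest-weight nodes at each step:
combine s3(5), s5(6) → 11
combine s2(10), 11 → 21
combine s4(18), 21 → 39
combine s1(38), 39 → 77
The first pair merged (s3, s5) ends up deepest, at depth 4.

4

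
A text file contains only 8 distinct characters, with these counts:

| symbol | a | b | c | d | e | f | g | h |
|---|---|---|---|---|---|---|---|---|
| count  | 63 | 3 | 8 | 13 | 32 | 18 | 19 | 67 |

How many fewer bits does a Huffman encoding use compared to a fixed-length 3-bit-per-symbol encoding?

Fixed-length: 3 bits × 223 symbols = 669 bits.
Huffman merges:
combine b(3), c(8) → 11
combine 11, d(13) → 24
combine f(18), g(19) → 37
combine 24, e(32) → 56
combine 37, 56 → 93
combine a(63), h(67) → 130
combine 93, 130 → 223
Huffman total = 11 + 24 + 37 + 56 + 93 + 130 + 223 = 574 bits.
Saving = 669 − 574 = 95 bits.

95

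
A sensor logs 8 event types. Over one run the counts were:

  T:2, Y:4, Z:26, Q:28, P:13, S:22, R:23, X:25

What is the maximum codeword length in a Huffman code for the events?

Merge the two lowest-weight nodes at each step:
merge T(2) and Y(4): 6
merge 6 and P(13): 19
merge 19 and S(22): 41
merge R(23) and X(25): 48
merge Z(26) and Q(28): 54
merge 41 and 48: 89
merge 54 and 89: 143
The first pair merged (T, Y) ends up deepest, at depth 5.

5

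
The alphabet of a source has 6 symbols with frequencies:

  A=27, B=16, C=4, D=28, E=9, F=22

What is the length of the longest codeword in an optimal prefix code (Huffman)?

4

Merge the two lowest-weight nodes at each step:
C(4) + E(9) → 13
13 + B(16) → 29
F(22) + A(27) → 49
D(28) + 29 → 57
49 + 57 → 106
The rarest symbols sit at the bottom; the longest codeword is 4 bits.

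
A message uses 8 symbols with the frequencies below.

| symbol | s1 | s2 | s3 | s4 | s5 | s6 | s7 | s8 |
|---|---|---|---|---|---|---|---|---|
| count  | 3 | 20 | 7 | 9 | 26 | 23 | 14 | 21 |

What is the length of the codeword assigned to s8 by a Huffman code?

Build the tree from the bottom:
combine s1(3), s3(7) → 10
combine s4(9), 10 → 19
combine s7(14), 19 → 33
combine s2(20), s8(21) → 41
combine s6(23), s5(26) → 49
combine 33, 41 → 74
combine 49, 74 → 123
s8's leaf is at depth 3, giving a 3-bit codeword.

3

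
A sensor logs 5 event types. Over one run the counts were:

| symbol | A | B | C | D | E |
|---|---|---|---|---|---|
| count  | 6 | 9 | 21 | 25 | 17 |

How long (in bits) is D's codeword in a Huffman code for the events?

2

Repeatedly merge the two smallest:
combine A(6), B(9) → 15
combine 15, E(17) → 32
combine C(21), D(25) → 46
combine 32, 46 → 78
The subtree containing D is merged 2 times, so code length = 2.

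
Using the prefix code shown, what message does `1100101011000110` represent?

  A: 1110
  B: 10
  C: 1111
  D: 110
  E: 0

Read left to right; each codeword is recognised as soon as it completes (prefix code):
  110→D | 0→E | 10→B | 10→B | 110→D | 0→E | 0→E | 110→D
Decoded message: DEBBDEED

DEBBDEED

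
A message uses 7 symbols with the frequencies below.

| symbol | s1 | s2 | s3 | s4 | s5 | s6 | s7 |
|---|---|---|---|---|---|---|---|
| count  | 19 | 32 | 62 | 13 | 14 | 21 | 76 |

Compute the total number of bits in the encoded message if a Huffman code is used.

Merge the two smallest weights repeatedly:
merge s4(13) and s5(14): 27
merge s1(19) and s6(21): 40
merge 27 and s2(32): 59
merge 40 and 59: 99
merge s3(62) and s7(76): 138
merge 99 and 138: 237
Each symbol's bit-cost is frequency × depth; summing gives 600 bits (equivalently 27 + 40 + 59 + 99 + 138 + 237).

600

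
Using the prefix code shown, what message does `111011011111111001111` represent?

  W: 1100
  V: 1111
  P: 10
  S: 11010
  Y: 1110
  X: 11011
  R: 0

YXVWV

Read left to right; each codeword is recognised as soon as it completes (prefix code):
  1110→Y | 11011→X | 1111→V | 1100→W | 1111→V
Decoded message: YXVWV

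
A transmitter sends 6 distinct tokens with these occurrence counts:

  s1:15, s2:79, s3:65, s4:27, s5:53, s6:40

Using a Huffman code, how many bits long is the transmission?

Greedily combine the two least-frequent nodes:
s1(15) + s4(27) → 42
s6(40) + 42 → 82
s5(53) + s3(65) → 118
s2(79) + 82 → 161
118 + 161 → 279
Each symbol's bit-cost is frequency × depth; summing gives 682 bits (equivalently 42 + 82 + 118 + 161 + 279).

682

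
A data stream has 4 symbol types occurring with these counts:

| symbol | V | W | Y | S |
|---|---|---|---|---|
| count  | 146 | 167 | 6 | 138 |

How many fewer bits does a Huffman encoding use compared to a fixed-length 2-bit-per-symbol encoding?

23

Fixed-length: 2 bits × 457 symbols = 914 bits.
Huffman merges:
Y(6) + S(138) → 144
144 + V(146) → 290
W(167) + 290 → 457
Huffman total = 144 + 290 + 457 = 891 bits.
Saving = 914 − 891 = 23 bits.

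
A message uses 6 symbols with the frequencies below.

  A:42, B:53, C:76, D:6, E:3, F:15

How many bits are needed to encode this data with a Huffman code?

Merge the two smallest weights repeatedly:
combine E(3), D(6) → 9
combine 9, F(15) → 24
combine 24, A(42) → 66
combine B(53), 66 → 119
combine C(76), 119 → 195
The encoded length is the sum of every internal node's weight: 9 + 24 + 66 + 119 + 195 = 413 bits.

413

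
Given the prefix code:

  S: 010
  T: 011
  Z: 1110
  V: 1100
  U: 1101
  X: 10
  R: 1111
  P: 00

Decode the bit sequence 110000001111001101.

Read left to right; each codeword is recognised as soon as it completes (prefix code):
  1100→V | 00→P | 00→P | 1111→R | 00→P | 1101→U
Decoded message: VPPRPU

VPPRPU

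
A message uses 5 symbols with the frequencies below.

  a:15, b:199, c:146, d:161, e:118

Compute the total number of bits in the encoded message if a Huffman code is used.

1411

Greedily combine the two least-frequent nodes:
merge a(15) and e(118): 133
merge 133 and c(146): 279
merge d(161) and b(199): 360
merge 279 and 360: 639
Each symbol's bit-cost is frequency × depth; summing gives 1411 bits (equivalently 133 + 279 + 360 + 639).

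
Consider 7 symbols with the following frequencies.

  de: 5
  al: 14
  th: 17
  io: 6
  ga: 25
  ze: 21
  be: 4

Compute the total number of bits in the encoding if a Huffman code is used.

Greedily combine the two least-frequent nodes:
combine be(4), de(5) → 9
combine io(6), 9 → 15
combine al(14), 15 → 29
combine th(17), ze(21) → 38
combine ga(25), 29 → 54
combine 38, 54 → 92
Each symbol's bit-cost is frequency × depth; summing gives 237 bits (equivalently 9 + 15 + 29 + 38 + 54 + 92).

237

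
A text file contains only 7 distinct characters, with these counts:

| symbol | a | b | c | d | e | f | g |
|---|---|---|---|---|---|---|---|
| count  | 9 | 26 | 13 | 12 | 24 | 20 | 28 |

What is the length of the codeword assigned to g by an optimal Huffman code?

2

Repeatedly merge the two smallest:
a(9) + d(12) → 21
c(13) + f(20) → 33
21 + e(24) → 45
b(26) + g(28) → 54
33 + 45 → 78
54 + 78 → 132
The subtree containing g is merged 2 times, so code length = 2.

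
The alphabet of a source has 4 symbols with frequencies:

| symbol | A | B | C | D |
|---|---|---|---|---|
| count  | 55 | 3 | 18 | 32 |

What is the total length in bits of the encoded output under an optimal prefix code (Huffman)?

Merge the two smallest weights repeatedly:
B(3) + C(18) → 21
21 + D(32) → 53
53 + A(55) → 108
The encoded length is the sum of every internal node's weight: 21 + 53 + 108 = 182 bits.

182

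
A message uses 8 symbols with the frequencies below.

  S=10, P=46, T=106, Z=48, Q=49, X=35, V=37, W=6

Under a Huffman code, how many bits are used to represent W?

Huffman merges, smallest pair first:
W(6) + S(10) → 16
16 + X(35) → 51
V(37) + P(46) → 83
Z(48) + Q(49) → 97
51 + 83 → 134
97 + T(106) → 203
134 + 203 → 337
W sits 4 levels below the root, so its codeword is 4 bits.

4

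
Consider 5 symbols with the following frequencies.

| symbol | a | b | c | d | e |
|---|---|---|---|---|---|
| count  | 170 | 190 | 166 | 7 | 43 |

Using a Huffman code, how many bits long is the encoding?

1202

Merge the two smallest weights repeatedly:
d(7) + e(43) → 50
50 + c(166) → 216
a(170) + b(190) → 360
216 + 360 → 576
Each symbol's bit-cost is frequency × depth; summing gives 1202 bits (equivalently 50 + 216 + 360 + 576).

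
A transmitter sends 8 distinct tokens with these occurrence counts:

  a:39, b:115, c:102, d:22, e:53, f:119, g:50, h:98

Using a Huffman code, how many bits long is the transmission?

1724

Greedily combine the two least-frequent nodes:
combine d(22), a(39) → 61
combine g(50), e(53) → 103
combine 61, h(98) → 159
combine c(102), 103 → 205
combine b(115), f(119) → 234
combine 159, 205 → 364
combine 234, 364 → 598
The encoded length is the sum of every internal node's weight: 61 + 103 + 159 + 205 + 234 + 364 + 598 = 1724 bits.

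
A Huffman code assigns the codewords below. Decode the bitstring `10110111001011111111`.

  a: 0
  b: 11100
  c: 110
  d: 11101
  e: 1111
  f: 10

Read left to right; each codeword is recognised as soon as it completes (prefix code):
  10→f | 110→c | 11100→b | 10→f | 1111→e | 1111→e
Decoded message: fcbfee

fcbfee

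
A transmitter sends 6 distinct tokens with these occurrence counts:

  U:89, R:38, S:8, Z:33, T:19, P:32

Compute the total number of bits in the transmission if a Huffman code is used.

Greedily combine the two least-frequent nodes:
S(8) + T(19) → 27
27 + P(32) → 59
Z(33) + R(38) → 71
59 + 71 → 130
U(89) + 130 → 219
Each symbol's bit-cost is frequency × depth; summing gives 506 bits (equivalently 27 + 59 + 71 + 130 + 219).

506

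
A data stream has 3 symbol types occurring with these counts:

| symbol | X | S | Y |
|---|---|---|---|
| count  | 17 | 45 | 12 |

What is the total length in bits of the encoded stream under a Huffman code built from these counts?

Build the Huffman tree bottom-up:
Y(12) + X(17) → 29
29 + S(45) → 74
The encoded length is the sum of every internal node's weight: 29 + 74 = 103 bits.

103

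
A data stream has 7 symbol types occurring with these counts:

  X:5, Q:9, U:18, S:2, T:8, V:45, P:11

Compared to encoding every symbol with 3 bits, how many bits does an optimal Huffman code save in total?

Fixed-length: 3 bits × 98 symbols = 294 bits.
Huffman merges:
merge S(2) and X(5): 7
merge 7 and T(8): 15
merge Q(9) and P(11): 20
merge 15 and U(18): 33
merge 20 and 33: 53
merge V(45) and 53: 98
Huffman total = 7 + 15 + 20 + 33 + 53 + 98 = 226 bits.
Saving = 294 − 226 = 68 bits.

68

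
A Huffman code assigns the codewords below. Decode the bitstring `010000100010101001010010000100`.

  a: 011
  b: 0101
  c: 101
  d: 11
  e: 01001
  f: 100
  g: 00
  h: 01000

Read left to right; each codeword is recognised as soon as it completes (prefix code):
  01000→h | 01000→h | 101→c | 01001→e | 01001→e | 00→g | 00→g | 100→f
Decoded message: hhceeggf

hhceeggf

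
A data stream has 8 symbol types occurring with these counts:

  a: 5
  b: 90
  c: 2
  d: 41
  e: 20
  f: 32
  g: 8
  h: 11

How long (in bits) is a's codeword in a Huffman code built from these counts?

Build the tree from the bottom:
combine c(2), a(5) → 7
combine 7, g(8) → 15
combine h(11), 15 → 26
combine e(20), 26 → 46
combine f(32), d(41) → 73
combine 46, 73 → 119
combine b(90), 119 → 209
The subtree containing a is merged 6 times, so code length = 6.

6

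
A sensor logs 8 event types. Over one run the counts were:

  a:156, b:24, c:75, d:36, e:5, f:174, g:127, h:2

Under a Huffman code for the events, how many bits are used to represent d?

4

Build the tree from the bottom:
combine h(2), e(5) → 7
combine 7, b(24) → 31
combine 31, d(36) → 67
combine 67, c(75) → 142
combine g(127), 142 → 269
combine a(156), f(174) → 330
combine 269, 330 → 599
d sits 4 levels below the root, so its codeword is 4 bits.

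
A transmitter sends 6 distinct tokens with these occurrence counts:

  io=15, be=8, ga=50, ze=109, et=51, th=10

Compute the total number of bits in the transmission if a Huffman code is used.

Greedily combine the two least-frequent nodes:
be(8) + th(10) → 18
io(15) + 18 → 33
33 + ga(50) → 83
et(51) + 83 → 134
ze(109) + 134 → 243
Each symbol's bit-cost is frequency × depth; summing gives 511 bits (equivalently 18 + 33 + 83 + 134 + 243).

511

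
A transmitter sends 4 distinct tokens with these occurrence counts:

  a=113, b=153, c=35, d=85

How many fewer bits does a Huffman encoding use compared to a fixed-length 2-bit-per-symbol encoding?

33

Fixed-length: 2 bits × 386 symbols = 772 bits.
Huffman merges:
c(35) + d(85) → 120
a(113) + 120 → 233
b(153) + 233 → 386
Huffman total = 120 + 233 + 386 = 739 bits.
Saving = 772 − 739 = 33 bits.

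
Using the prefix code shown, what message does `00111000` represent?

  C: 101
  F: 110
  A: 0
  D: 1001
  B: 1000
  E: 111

Read left to right; each codeword is recognised as soon as it completes (prefix code):
  0→A | 0→A | 111→E | 0→A | 0→A | 0→A
Decoded message: AAEAAA

AAEAAA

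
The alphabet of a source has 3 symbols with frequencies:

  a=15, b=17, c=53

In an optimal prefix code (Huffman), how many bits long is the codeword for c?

Repeatedly merge the two smallest:
combine a(15), b(17) → 32
combine 32, c(53) → 85
c is merged only at the final step, so code length = 1.

1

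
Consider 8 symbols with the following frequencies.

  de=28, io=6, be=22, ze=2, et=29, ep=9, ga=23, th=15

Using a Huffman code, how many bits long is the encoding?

Greedily combine the two least-frequent nodes:
ze(2) + io(6) → 8
8 + ep(9) → 17
th(15) + 17 → 32
be(22) + ga(23) → 45
de(28) + et(29) → 57
32 + 45 → 77
57 + 77 → 134
Each symbol's bit-cost is frequency × depth; summing gives 370 bits (equivalently 8 + 17 + 32 + 45 + 57 + 77 + 134).

370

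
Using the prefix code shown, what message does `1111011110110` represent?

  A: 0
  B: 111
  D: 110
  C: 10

BCBCD

Read left to right; each codeword is recognised as soon as it completes (prefix code):
  111→B | 10→C | 111→B | 10→C | 110→D
Decoded message: BCBCD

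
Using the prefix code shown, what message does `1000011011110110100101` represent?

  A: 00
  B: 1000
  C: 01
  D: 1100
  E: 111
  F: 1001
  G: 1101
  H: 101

Read left to right; each codeword is recognised as soon as it completes (prefix code):
  1000→B | 01→C | 101→H | 111→E | 01→C | 101→H | 00→A | 101→H
Decoded message: BCHECHAH

BCHECHAH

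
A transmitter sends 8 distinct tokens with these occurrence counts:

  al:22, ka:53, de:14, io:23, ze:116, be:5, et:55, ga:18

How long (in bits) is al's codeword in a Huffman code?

4

Huffman merges, smallest pair first:
be(5) + de(14) → 19
ga(18) + 19 → 37
al(22) + io(23) → 45
37 + 45 → 82
ka(53) + et(55) → 108
82 + 108 → 190
ze(116) + 190 → 306
al's leaf is at depth 4, giving a 4-bit codeword.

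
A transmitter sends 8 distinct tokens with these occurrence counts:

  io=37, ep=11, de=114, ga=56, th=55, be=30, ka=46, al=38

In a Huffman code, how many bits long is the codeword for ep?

Huffman merges, smallest pair first:
combine ep(11), be(30) → 41
combine io(37), al(38) → 75
combine 41, ka(46) → 87
combine th(55), ga(56) → 111
combine 75, 87 → 162
combine 111, de(114) → 225
combine 162, 225 → 387
The subtree containing ep is merged 4 times, so code length = 4.

4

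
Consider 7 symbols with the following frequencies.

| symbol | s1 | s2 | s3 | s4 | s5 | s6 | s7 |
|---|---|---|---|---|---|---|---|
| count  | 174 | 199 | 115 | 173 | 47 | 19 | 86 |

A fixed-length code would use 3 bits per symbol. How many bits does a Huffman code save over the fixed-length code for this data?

Fixed-length: 3 bits × 813 symbols = 2439 bits.
Huffman merges:
merge s6(19) and s5(47): 66
merge 66 and s7(86): 152
merge s3(115) and 152: 267
merge s4(173) and s1(174): 347
merge s2(199) and 267: 466
merge 347 and 466: 813
Huffman total = 66 + 152 + 267 + 347 + 466 + 813 = 2111 bits.
Saving = 2439 − 2111 = 328 bits.

328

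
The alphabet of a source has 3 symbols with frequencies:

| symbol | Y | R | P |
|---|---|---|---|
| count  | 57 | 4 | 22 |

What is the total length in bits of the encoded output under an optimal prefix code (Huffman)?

Merge the two smallest weights repeatedly:
combine R(4), P(22) → 26
combine 26, Y(57) → 83
The encoded length is the sum of every internal node's weight: 26 + 83 = 109 bits.

109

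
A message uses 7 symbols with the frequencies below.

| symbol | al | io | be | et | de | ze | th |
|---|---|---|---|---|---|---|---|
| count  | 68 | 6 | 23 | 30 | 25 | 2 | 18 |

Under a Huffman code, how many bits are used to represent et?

3

Repeatedly merge the two smallest:
merge ze(2) and io(6): 8
merge 8 and th(18): 26
merge be(23) and de(25): 48
merge 26 and et(30): 56
merge 48 and 56: 104
merge al(68) and 104: 172
et sits 3 levels below the root, so its codeword is 3 bits.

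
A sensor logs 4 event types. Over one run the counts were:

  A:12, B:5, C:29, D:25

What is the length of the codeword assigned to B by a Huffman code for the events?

Huffman merges, smallest pair first:
merge B(5) and A(12): 17
merge 17 and D(25): 42
merge C(29) and 42: 71
B's leaf is at depth 3, giving a 3-bit codeword.

3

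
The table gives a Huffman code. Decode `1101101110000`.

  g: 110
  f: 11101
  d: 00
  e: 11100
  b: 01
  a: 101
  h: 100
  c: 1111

gged

Read left to right; each codeword is recognised as soon as it completes (prefix code):
  110→g | 110→g | 11100→e | 00→d
Decoded message: gged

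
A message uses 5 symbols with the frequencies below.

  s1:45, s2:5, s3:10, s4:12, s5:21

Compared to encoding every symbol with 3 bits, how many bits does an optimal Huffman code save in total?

96

Fixed-length: 3 bits × 93 symbols = 279 bits.
Huffman merges:
merge s2(5) and s3(10): 15
merge s4(12) and 15: 27
merge s5(21) and 27: 48
merge s1(45) and 48: 93
Huffman total = 15 + 27 + 48 + 93 = 183 bits.
Saving = 279 − 183 = 96 bits.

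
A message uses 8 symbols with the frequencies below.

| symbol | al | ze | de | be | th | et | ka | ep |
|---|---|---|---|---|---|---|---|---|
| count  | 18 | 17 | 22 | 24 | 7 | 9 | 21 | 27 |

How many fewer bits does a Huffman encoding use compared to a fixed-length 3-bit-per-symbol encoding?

Fixed-length: 3 bits × 145 symbols = 435 bits.
Huffman merges:
combine th(7), et(9) → 16
combine 16, ze(17) → 33
combine al(18), ka(21) → 39
combine de(22), be(24) → 46
combine ep(27), 33 → 60
combine 39, 46 → 85
combine 60, 85 → 145
Huffman total = 16 + 33 + 39 + 46 + 60 + 85 + 145 = 424 bits.
Saving = 435 − 424 = 11 bits.

11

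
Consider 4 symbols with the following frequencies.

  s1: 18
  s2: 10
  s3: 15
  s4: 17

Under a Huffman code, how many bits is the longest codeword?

2

Merge the two lowest-weight nodes at each step:
s2(10) + s3(15) → 25
s4(17) + s1(18) → 35
25 + 35 → 60
The first pair merged (s2, s3) ends up deepest, at depth 2.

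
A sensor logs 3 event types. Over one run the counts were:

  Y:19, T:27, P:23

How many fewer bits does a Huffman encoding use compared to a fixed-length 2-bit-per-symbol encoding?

Fixed-length: 2 bits × 69 symbols = 138 bits.
Huffman merges:
merge Y(19) and P(23): 42
merge T(27) and 42: 69
Huffman total = 42 + 69 = 111 bits.
Saving = 138 − 111 = 27 bits.

27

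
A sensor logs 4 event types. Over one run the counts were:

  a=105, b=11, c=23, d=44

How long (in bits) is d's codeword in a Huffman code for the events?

2

Repeatedly merge the two smallest:
b(11) + c(23) → 34
34 + d(44) → 78
78 + a(105) → 183
d's leaf is at depth 2, giving a 2-bit codeword.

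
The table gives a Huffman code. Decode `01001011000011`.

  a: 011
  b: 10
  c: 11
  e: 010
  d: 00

eecddc

Read left to right; each codeword is recognised as soon as it completes (prefix code):
  010→e | 010→e | 11→c | 00→d | 00→d | 11→c
Decoded message: eecddc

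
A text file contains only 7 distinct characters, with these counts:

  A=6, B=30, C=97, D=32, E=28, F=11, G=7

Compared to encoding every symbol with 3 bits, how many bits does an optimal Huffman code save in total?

157

Fixed-length: 3 bits × 211 symbols = 633 bits.
Huffman merges:
A(6) + G(7) → 13
F(11) + 13 → 24
24 + E(28) → 52
B(30) + D(32) → 62
52 + 62 → 114
C(97) + 114 → 211
Huffman total = 13 + 24 + 52 + 62 + 114 + 211 = 476 bits.
Saving = 633 − 476 = 157 bits.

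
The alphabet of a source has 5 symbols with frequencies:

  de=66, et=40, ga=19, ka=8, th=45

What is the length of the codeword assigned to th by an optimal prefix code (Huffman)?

2

Build the tree from the bottom:
combine ka(8), ga(19) → 27
combine 27, et(40) → 67
combine th(45), de(66) → 111
combine 67, 111 → 178
th sits 2 levels below the root, so its codeword is 2 bits.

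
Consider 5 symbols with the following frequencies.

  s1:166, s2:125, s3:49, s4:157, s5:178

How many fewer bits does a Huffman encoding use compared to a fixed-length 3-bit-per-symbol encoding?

501

Fixed-length: 3 bits × 675 symbols = 2025 bits.
Huffman merges:
combine s3(49), s2(125) → 174
combine s4(157), s1(166) → 323
combine 174, s5(178) → 352
combine 323, 352 → 675
Huffman total = 174 + 323 + 352 + 675 = 1524 bits.
Saving = 2025 − 1524 = 501 bits.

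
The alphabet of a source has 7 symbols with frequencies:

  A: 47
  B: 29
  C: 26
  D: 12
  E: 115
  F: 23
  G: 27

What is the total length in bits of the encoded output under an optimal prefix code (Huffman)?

Merge the two smallest weights repeatedly:
combine D(12), F(23) → 35
combine C(26), G(27) → 53
combine B(29), 35 → 64
combine A(47), 53 → 100
combine 64, 100 → 164
combine E(115), 164 → 279
Each symbol's bit-cost is frequency × depth; summing gives 695 bits (equivalently 35 + 53 + 64 + 100 + 164 + 279).

695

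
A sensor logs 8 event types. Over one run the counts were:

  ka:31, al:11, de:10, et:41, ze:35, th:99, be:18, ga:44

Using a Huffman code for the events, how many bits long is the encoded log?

784

Merge the two smallest weights repeatedly:
de(10) + al(11) → 21
be(18) + 21 → 39
ka(31) + ze(35) → 66
39 + et(41) → 80
ga(44) + 66 → 110
80 + th(99) → 179
110 + 179 → 289
Total encoded bits = sum of merged weights = 21 + 39 + 66 + 80 + 110 + 179 + 289 = 784.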